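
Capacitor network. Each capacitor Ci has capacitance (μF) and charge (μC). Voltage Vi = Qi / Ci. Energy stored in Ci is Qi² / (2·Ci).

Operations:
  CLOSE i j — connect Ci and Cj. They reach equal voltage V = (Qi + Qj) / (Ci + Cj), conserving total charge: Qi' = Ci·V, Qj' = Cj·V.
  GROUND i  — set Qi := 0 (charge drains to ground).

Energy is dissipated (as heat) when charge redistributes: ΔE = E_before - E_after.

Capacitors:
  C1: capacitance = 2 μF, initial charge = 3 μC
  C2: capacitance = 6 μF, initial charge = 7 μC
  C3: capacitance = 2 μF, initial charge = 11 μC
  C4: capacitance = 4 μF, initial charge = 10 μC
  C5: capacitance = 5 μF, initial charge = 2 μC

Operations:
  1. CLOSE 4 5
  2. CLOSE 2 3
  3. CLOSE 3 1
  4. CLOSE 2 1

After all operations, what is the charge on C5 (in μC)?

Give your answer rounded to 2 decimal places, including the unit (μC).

Answer: 6.67 μC

Derivation:
Initial: C1(2μF, Q=3μC, V=1.50V), C2(6μF, Q=7μC, V=1.17V), C3(2μF, Q=11μC, V=5.50V), C4(4μF, Q=10μC, V=2.50V), C5(5μF, Q=2μC, V=0.40V)
Op 1: CLOSE 4-5: Q_total=12.00, C_total=9.00, V=1.33; Q4=5.33, Q5=6.67; dissipated=4.900
Op 2: CLOSE 2-3: Q_total=18.00, C_total=8.00, V=2.25; Q2=13.50, Q3=4.50; dissipated=14.083
Op 3: CLOSE 3-1: Q_total=7.50, C_total=4.00, V=1.88; Q3=3.75, Q1=3.75; dissipated=0.281
Op 4: CLOSE 2-1: Q_total=17.25, C_total=8.00, V=2.16; Q2=12.94, Q1=4.31; dissipated=0.105
Final charges: Q1=4.31, Q2=12.94, Q3=3.75, Q4=5.33, Q5=6.67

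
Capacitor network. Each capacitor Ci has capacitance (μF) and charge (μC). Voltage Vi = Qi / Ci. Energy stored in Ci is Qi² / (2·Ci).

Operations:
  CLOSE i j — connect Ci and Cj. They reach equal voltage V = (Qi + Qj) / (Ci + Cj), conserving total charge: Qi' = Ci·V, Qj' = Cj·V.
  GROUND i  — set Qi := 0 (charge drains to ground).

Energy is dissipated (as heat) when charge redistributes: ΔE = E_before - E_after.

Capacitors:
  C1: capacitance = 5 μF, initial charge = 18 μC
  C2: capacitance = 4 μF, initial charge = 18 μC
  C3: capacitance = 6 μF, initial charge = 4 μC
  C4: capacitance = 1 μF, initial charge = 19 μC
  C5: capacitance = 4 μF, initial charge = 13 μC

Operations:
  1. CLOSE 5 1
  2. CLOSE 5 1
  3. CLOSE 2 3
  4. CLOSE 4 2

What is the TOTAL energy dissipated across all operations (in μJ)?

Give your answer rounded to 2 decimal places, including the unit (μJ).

Answer: 130.67 μJ

Derivation:
Initial: C1(5μF, Q=18μC, V=3.60V), C2(4μF, Q=18μC, V=4.50V), C3(6μF, Q=4μC, V=0.67V), C4(1μF, Q=19μC, V=19.00V), C5(4μF, Q=13μC, V=3.25V)
Op 1: CLOSE 5-1: Q_total=31.00, C_total=9.00, V=3.44; Q5=13.78, Q1=17.22; dissipated=0.136
Op 2: CLOSE 5-1: Q_total=31.00, C_total=9.00, V=3.44; Q5=13.78, Q1=17.22; dissipated=0.000
Op 3: CLOSE 2-3: Q_total=22.00, C_total=10.00, V=2.20; Q2=8.80, Q3=13.20; dissipated=17.633
Op 4: CLOSE 4-2: Q_total=27.80, C_total=5.00, V=5.56; Q4=5.56, Q2=22.24; dissipated=112.896
Total dissipated: 130.665 μJ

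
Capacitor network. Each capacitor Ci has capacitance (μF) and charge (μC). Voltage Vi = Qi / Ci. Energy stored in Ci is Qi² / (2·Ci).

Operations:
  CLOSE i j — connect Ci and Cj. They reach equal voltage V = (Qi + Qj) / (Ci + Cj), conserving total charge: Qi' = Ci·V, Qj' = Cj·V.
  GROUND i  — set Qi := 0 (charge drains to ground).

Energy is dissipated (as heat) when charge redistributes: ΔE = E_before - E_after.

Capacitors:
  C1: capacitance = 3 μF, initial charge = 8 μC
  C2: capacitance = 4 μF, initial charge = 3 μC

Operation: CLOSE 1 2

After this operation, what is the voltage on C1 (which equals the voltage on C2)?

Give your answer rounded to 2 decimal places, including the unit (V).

Initial: C1(3μF, Q=8μC, V=2.67V), C2(4μF, Q=3μC, V=0.75V)
Op 1: CLOSE 1-2: Q_total=11.00, C_total=7.00, V=1.57; Q1=4.71, Q2=6.29; dissipated=3.149

Answer: 1.57 V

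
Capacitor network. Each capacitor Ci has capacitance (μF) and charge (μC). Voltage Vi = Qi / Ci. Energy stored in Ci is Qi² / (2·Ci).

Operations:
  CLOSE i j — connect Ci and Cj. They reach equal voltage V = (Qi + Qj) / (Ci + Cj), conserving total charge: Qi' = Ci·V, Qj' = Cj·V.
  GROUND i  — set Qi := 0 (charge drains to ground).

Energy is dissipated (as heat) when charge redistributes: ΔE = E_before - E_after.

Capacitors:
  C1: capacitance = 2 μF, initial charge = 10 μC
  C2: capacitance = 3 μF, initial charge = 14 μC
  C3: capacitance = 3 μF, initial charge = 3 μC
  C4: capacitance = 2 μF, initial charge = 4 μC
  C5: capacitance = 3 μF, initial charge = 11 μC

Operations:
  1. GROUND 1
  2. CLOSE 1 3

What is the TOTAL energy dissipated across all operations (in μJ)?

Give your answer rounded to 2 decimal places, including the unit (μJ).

Initial: C1(2μF, Q=10μC, V=5.00V), C2(3μF, Q=14μC, V=4.67V), C3(3μF, Q=3μC, V=1.00V), C4(2μF, Q=4μC, V=2.00V), C5(3μF, Q=11μC, V=3.67V)
Op 1: GROUND 1: Q1=0; energy lost=25.000
Op 2: CLOSE 1-3: Q_total=3.00, C_total=5.00, V=0.60; Q1=1.20, Q3=1.80; dissipated=0.600
Total dissipated: 25.600 μJ

Answer: 25.60 μJ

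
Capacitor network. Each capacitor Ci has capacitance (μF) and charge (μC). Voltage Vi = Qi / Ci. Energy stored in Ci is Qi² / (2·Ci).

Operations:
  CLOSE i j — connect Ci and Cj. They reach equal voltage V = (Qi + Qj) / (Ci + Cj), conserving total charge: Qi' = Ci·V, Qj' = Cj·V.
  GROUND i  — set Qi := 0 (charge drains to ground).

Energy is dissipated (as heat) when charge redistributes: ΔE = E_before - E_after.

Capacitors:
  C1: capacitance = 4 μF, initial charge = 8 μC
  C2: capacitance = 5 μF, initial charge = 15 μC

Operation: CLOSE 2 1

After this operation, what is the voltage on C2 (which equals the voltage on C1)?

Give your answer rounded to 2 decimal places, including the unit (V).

Initial: C1(4μF, Q=8μC, V=2.00V), C2(5μF, Q=15μC, V=3.00V)
Op 1: CLOSE 2-1: Q_total=23.00, C_total=9.00, V=2.56; Q2=12.78, Q1=10.22; dissipated=1.111

Answer: 2.56 V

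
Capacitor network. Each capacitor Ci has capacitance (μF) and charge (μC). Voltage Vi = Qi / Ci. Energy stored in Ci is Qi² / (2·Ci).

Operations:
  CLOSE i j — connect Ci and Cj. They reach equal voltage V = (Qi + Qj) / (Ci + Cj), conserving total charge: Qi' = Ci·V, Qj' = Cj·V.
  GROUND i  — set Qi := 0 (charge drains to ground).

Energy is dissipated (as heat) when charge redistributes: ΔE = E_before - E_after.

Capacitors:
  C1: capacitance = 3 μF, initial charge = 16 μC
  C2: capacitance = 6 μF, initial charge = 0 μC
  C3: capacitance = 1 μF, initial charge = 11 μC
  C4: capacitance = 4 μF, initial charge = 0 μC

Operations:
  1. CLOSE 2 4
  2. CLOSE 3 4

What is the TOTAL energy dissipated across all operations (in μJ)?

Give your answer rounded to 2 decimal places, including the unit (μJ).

Initial: C1(3μF, Q=16μC, V=5.33V), C2(6μF, Q=0μC, V=0.00V), C3(1μF, Q=11μC, V=11.00V), C4(4μF, Q=0μC, V=0.00V)
Op 1: CLOSE 2-4: Q_total=0.00, C_total=10.00, V=0.00; Q2=0.00, Q4=0.00; dissipated=0.000
Op 2: CLOSE 3-4: Q_total=11.00, C_total=5.00, V=2.20; Q3=2.20, Q4=8.80; dissipated=48.400
Total dissipated: 48.400 μJ

Answer: 48.40 μJ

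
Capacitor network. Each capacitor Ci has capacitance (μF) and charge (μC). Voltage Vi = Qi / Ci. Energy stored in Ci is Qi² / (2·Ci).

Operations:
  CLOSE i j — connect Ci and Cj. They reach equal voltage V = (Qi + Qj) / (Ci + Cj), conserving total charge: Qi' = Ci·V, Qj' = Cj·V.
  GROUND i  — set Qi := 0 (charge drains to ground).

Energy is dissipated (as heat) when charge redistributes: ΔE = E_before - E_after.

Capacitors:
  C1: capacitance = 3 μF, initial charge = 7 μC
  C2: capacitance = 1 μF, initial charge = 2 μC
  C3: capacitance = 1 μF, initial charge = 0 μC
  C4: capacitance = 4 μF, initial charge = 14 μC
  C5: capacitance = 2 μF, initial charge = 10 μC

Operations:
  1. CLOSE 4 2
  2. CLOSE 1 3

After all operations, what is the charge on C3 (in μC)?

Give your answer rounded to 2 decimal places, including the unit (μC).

Initial: C1(3μF, Q=7μC, V=2.33V), C2(1μF, Q=2μC, V=2.00V), C3(1μF, Q=0μC, V=0.00V), C4(4μF, Q=14μC, V=3.50V), C5(2μF, Q=10μC, V=5.00V)
Op 1: CLOSE 4-2: Q_total=16.00, C_total=5.00, V=3.20; Q4=12.80, Q2=3.20; dissipated=0.900
Op 2: CLOSE 1-3: Q_total=7.00, C_total=4.00, V=1.75; Q1=5.25, Q3=1.75; dissipated=2.042
Final charges: Q1=5.25, Q2=3.20, Q3=1.75, Q4=12.80, Q5=10.00

Answer: 1.75 μC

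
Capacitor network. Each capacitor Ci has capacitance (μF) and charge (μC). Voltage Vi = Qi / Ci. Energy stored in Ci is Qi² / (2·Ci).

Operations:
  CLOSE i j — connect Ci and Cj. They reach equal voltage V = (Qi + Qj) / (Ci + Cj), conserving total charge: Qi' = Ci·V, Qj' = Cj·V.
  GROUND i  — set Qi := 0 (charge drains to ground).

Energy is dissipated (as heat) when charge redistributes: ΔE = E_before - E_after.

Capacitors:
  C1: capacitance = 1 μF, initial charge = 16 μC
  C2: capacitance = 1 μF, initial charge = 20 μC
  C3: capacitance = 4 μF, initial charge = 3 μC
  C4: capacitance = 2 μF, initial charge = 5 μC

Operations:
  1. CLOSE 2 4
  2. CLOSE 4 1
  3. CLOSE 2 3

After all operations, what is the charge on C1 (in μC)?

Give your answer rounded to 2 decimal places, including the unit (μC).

Answer: 10.89 μC

Derivation:
Initial: C1(1μF, Q=16μC, V=16.00V), C2(1μF, Q=20μC, V=20.00V), C3(4μF, Q=3μC, V=0.75V), C4(2μF, Q=5μC, V=2.50V)
Op 1: CLOSE 2-4: Q_total=25.00, C_total=3.00, V=8.33; Q2=8.33, Q4=16.67; dissipated=102.083
Op 2: CLOSE 4-1: Q_total=32.67, C_total=3.00, V=10.89; Q4=21.78, Q1=10.89; dissipated=19.593
Op 3: CLOSE 2-3: Q_total=11.33, C_total=5.00, V=2.27; Q2=2.27, Q3=9.07; dissipated=23.003
Final charges: Q1=10.89, Q2=2.27, Q3=9.07, Q4=21.78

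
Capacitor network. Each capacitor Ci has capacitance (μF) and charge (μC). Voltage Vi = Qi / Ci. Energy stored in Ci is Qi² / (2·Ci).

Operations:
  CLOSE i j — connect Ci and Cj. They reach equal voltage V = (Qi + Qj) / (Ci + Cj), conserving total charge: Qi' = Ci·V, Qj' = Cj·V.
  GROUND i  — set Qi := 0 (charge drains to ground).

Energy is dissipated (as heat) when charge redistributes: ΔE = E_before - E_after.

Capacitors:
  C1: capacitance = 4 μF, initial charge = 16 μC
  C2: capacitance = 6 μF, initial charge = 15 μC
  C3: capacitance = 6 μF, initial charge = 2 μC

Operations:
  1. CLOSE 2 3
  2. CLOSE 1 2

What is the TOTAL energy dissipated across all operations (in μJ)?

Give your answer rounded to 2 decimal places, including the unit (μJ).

Answer: 15.05 μJ

Derivation:
Initial: C1(4μF, Q=16μC, V=4.00V), C2(6μF, Q=15μC, V=2.50V), C3(6μF, Q=2μC, V=0.33V)
Op 1: CLOSE 2-3: Q_total=17.00, C_total=12.00, V=1.42; Q2=8.50, Q3=8.50; dissipated=7.042
Op 2: CLOSE 1-2: Q_total=24.50, C_total=10.00, V=2.45; Q1=9.80, Q2=14.70; dissipated=8.008
Total dissipated: 15.050 μJ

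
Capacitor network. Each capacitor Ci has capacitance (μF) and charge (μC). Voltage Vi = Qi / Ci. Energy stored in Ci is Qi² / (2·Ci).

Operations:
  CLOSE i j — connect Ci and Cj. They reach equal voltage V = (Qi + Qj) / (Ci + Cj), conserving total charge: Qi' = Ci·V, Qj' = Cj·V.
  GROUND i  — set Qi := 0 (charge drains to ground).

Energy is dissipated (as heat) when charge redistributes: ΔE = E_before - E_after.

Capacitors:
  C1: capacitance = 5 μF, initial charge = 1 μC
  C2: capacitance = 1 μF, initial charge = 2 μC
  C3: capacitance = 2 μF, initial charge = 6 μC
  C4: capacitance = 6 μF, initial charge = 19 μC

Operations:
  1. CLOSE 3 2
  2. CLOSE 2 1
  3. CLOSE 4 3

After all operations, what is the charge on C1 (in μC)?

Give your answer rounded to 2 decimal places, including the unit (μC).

Initial: C1(5μF, Q=1μC, V=0.20V), C2(1μF, Q=2μC, V=2.00V), C3(2μF, Q=6μC, V=3.00V), C4(6μF, Q=19μC, V=3.17V)
Op 1: CLOSE 3-2: Q_total=8.00, C_total=3.00, V=2.67; Q3=5.33, Q2=2.67; dissipated=0.333
Op 2: CLOSE 2-1: Q_total=3.67, C_total=6.00, V=0.61; Q2=0.61, Q1=3.06; dissipated=2.535
Op 3: CLOSE 4-3: Q_total=24.33, C_total=8.00, V=3.04; Q4=18.25, Q3=6.08; dissipated=0.188
Final charges: Q1=3.06, Q2=0.61, Q3=6.08, Q4=18.25

Answer: 3.06 μC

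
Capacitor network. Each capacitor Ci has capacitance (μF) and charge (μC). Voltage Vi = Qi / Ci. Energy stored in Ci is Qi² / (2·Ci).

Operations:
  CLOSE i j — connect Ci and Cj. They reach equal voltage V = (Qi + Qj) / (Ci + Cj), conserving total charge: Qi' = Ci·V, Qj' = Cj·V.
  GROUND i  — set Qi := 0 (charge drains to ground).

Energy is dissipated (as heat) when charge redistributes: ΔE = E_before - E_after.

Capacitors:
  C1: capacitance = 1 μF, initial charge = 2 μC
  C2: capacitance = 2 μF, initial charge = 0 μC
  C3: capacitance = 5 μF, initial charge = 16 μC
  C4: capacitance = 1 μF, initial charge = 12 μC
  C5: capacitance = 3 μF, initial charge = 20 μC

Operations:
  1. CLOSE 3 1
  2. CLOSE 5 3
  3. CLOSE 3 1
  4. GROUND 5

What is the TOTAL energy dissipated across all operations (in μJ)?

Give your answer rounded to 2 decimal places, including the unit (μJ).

Initial: C1(1μF, Q=2μC, V=2.00V), C2(2μF, Q=0μC, V=0.00V), C3(5μF, Q=16μC, V=3.20V), C4(1μF, Q=12μC, V=12.00V), C5(3μF, Q=20μC, V=6.67V)
Op 1: CLOSE 3-1: Q_total=18.00, C_total=6.00, V=3.00; Q3=15.00, Q1=3.00; dissipated=0.600
Op 2: CLOSE 5-3: Q_total=35.00, C_total=8.00, V=4.38; Q5=13.12, Q3=21.88; dissipated=12.604
Op 3: CLOSE 3-1: Q_total=24.88, C_total=6.00, V=4.15; Q3=20.73, Q1=4.15; dissipated=0.788
Op 4: GROUND 5: Q5=0; energy lost=28.711
Total dissipated: 42.703 μJ

Answer: 42.70 μJ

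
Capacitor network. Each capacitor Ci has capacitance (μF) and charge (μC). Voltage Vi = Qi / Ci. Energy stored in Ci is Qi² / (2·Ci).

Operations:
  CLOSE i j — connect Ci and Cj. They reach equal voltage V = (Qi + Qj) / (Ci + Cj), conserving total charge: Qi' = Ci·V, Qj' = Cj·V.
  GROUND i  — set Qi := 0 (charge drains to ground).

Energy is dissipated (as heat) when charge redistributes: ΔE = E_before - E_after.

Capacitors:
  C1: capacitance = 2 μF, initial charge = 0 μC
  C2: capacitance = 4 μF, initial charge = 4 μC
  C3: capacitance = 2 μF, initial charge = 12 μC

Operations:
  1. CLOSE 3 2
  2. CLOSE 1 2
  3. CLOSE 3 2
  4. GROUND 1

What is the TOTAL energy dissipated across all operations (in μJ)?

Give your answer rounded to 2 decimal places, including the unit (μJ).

Answer: 25.09 μJ

Derivation:
Initial: C1(2μF, Q=0μC, V=0.00V), C2(4μF, Q=4μC, V=1.00V), C3(2μF, Q=12μC, V=6.00V)
Op 1: CLOSE 3-2: Q_total=16.00, C_total=6.00, V=2.67; Q3=5.33, Q2=10.67; dissipated=16.667
Op 2: CLOSE 1-2: Q_total=10.67, C_total=6.00, V=1.78; Q1=3.56, Q2=7.11; dissipated=4.741
Op 3: CLOSE 3-2: Q_total=12.44, C_total=6.00, V=2.07; Q3=4.15, Q2=8.30; dissipated=0.527
Op 4: GROUND 1: Q1=0; energy lost=3.160
Total dissipated: 25.095 μJ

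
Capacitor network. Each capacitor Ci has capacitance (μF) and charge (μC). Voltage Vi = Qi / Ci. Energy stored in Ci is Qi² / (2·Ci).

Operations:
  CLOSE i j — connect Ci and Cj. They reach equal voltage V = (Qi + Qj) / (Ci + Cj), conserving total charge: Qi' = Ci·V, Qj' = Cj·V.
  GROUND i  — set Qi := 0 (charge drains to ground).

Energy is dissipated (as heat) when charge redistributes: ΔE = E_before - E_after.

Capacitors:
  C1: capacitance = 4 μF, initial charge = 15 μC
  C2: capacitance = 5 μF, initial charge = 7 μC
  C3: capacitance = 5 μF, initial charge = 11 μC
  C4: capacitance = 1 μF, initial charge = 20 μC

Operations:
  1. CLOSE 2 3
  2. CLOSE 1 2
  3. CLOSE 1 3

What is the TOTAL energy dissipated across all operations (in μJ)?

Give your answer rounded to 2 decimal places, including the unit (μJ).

Initial: C1(4μF, Q=15μC, V=3.75V), C2(5μF, Q=7μC, V=1.40V), C3(5μF, Q=11μC, V=2.20V), C4(1μF, Q=20μC, V=20.00V)
Op 1: CLOSE 2-3: Q_total=18.00, C_total=10.00, V=1.80; Q2=9.00, Q3=9.00; dissipated=0.800
Op 2: CLOSE 1-2: Q_total=24.00, C_total=9.00, V=2.67; Q1=10.67, Q2=13.33; dissipated=4.225
Op 3: CLOSE 1-3: Q_total=19.67, C_total=9.00, V=2.19; Q1=8.74, Q3=10.93; dissipated=0.835
Total dissipated: 5.860 μJ

Answer: 5.86 μJ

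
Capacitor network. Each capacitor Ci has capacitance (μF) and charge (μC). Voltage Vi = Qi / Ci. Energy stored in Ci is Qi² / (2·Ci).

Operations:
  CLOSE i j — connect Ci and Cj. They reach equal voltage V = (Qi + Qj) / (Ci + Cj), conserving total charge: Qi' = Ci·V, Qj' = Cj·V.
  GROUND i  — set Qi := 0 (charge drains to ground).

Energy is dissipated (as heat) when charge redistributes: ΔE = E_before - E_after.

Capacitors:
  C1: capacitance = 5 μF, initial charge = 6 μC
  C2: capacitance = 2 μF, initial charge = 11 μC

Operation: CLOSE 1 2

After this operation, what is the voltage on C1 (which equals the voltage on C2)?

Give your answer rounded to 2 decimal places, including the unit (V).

Initial: C1(5μF, Q=6μC, V=1.20V), C2(2μF, Q=11μC, V=5.50V)
Op 1: CLOSE 1-2: Q_total=17.00, C_total=7.00, V=2.43; Q1=12.14, Q2=4.86; dissipated=13.207

Answer: 2.43 V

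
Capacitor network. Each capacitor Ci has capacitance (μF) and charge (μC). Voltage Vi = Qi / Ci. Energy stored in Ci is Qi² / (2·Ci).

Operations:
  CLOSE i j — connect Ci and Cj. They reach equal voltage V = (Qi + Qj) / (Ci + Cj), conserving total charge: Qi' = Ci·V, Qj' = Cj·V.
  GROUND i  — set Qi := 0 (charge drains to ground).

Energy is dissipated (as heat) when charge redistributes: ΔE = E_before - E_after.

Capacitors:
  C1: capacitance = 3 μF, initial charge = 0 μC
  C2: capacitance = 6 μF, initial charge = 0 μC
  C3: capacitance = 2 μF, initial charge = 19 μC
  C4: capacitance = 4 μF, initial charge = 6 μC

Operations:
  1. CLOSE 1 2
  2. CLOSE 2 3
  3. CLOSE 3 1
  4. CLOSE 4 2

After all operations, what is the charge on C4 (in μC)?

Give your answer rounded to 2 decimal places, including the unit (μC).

Initial: C1(3μF, Q=0μC, V=0.00V), C2(6μF, Q=0μC, V=0.00V), C3(2μF, Q=19μC, V=9.50V), C4(4μF, Q=6μC, V=1.50V)
Op 1: CLOSE 1-2: Q_total=0.00, C_total=9.00, V=0.00; Q1=0.00, Q2=0.00; dissipated=0.000
Op 2: CLOSE 2-3: Q_total=19.00, C_total=8.00, V=2.38; Q2=14.25, Q3=4.75; dissipated=67.688
Op 3: CLOSE 3-1: Q_total=4.75, C_total=5.00, V=0.95; Q3=1.90, Q1=2.85; dissipated=3.384
Op 4: CLOSE 4-2: Q_total=20.25, C_total=10.00, V=2.02; Q4=8.10, Q2=12.15; dissipated=0.919
Final charges: Q1=2.85, Q2=12.15, Q3=1.90, Q4=8.10

Answer: 8.10 μC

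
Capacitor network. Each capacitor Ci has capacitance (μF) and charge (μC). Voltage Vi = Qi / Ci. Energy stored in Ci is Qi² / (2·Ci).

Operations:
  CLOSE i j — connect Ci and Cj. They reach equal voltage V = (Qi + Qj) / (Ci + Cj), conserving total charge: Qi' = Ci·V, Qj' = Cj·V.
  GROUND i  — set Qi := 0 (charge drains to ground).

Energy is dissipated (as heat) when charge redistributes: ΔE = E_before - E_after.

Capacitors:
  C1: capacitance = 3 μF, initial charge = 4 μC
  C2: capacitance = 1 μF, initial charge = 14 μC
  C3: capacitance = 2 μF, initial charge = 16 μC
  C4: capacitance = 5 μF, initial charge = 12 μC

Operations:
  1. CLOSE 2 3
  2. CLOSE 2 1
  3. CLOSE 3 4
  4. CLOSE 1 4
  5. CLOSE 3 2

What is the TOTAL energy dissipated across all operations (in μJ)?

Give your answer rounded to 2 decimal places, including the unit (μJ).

Initial: C1(3μF, Q=4μC, V=1.33V), C2(1μF, Q=14μC, V=14.00V), C3(2μF, Q=16μC, V=8.00V), C4(5μF, Q=12μC, V=2.40V)
Op 1: CLOSE 2-3: Q_total=30.00, C_total=3.00, V=10.00; Q2=10.00, Q3=20.00; dissipated=12.000
Op 2: CLOSE 2-1: Q_total=14.00, C_total=4.00, V=3.50; Q2=3.50, Q1=10.50; dissipated=28.167
Op 3: CLOSE 3-4: Q_total=32.00, C_total=7.00, V=4.57; Q3=9.14, Q4=22.86; dissipated=41.257
Op 4: CLOSE 1-4: Q_total=33.36, C_total=8.00, V=4.17; Q1=12.51, Q4=20.85; dissipated=1.076
Op 5: CLOSE 3-2: Q_total=12.64, C_total=3.00, V=4.21; Q3=8.43, Q2=4.21; dissipated=0.383
Total dissipated: 82.883 μJ

Answer: 82.88 μJ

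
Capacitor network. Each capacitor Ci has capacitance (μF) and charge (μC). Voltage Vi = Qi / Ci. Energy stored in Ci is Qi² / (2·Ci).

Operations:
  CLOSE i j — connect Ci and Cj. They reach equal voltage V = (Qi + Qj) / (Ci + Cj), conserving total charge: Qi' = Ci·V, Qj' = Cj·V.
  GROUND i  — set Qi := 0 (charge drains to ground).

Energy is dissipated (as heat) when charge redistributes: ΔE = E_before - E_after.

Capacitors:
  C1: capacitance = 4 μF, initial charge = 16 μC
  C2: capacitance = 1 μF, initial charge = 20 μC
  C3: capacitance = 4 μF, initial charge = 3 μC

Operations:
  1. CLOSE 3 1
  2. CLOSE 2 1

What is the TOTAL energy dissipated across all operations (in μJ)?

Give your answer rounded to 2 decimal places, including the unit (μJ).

Initial: C1(4μF, Q=16μC, V=4.00V), C2(1μF, Q=20μC, V=20.00V), C3(4μF, Q=3μC, V=0.75V)
Op 1: CLOSE 3-1: Q_total=19.00, C_total=8.00, V=2.38; Q3=9.50, Q1=9.50; dissipated=10.562
Op 2: CLOSE 2-1: Q_total=29.50, C_total=5.00, V=5.90; Q2=5.90, Q1=23.60; dissipated=124.256
Total dissipated: 134.819 μJ

Answer: 134.82 μJ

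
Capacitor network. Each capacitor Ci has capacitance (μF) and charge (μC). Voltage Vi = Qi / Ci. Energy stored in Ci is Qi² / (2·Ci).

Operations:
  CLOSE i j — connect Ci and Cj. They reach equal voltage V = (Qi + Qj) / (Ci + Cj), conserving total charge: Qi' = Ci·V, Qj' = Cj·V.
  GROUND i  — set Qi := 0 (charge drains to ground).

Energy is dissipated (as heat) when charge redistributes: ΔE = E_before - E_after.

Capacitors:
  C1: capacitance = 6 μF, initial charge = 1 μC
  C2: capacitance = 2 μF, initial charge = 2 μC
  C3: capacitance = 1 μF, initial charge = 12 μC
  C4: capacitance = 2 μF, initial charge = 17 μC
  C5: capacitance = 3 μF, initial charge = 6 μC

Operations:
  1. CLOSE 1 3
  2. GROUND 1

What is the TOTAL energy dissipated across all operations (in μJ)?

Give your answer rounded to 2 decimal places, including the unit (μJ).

Answer: 70.36 μJ

Derivation:
Initial: C1(6μF, Q=1μC, V=0.17V), C2(2μF, Q=2μC, V=1.00V), C3(1μF, Q=12μC, V=12.00V), C4(2μF, Q=17μC, V=8.50V), C5(3μF, Q=6μC, V=2.00V)
Op 1: CLOSE 1-3: Q_total=13.00, C_total=7.00, V=1.86; Q1=11.14, Q3=1.86; dissipated=60.012
Op 2: GROUND 1: Q1=0; energy lost=10.347
Total dissipated: 70.359 μJ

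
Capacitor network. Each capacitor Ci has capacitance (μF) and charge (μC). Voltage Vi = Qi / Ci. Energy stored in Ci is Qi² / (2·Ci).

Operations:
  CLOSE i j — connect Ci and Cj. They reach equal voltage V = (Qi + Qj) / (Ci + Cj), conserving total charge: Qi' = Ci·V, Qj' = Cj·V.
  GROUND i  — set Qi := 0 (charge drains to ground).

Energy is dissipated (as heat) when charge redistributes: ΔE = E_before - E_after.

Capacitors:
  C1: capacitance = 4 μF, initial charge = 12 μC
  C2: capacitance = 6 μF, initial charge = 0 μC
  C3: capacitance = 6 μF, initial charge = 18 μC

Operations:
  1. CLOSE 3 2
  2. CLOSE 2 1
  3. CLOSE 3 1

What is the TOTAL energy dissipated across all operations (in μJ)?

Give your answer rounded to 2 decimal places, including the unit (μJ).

Answer: 16.63 μJ

Derivation:
Initial: C1(4μF, Q=12μC, V=3.00V), C2(6μF, Q=0μC, V=0.00V), C3(6μF, Q=18μC, V=3.00V)
Op 1: CLOSE 3-2: Q_total=18.00, C_total=12.00, V=1.50; Q3=9.00, Q2=9.00; dissipated=13.500
Op 2: CLOSE 2-1: Q_total=21.00, C_total=10.00, V=2.10; Q2=12.60, Q1=8.40; dissipated=2.700
Op 3: CLOSE 3-1: Q_total=17.40, C_total=10.00, V=1.74; Q3=10.44, Q1=6.96; dissipated=0.432
Total dissipated: 16.632 μJ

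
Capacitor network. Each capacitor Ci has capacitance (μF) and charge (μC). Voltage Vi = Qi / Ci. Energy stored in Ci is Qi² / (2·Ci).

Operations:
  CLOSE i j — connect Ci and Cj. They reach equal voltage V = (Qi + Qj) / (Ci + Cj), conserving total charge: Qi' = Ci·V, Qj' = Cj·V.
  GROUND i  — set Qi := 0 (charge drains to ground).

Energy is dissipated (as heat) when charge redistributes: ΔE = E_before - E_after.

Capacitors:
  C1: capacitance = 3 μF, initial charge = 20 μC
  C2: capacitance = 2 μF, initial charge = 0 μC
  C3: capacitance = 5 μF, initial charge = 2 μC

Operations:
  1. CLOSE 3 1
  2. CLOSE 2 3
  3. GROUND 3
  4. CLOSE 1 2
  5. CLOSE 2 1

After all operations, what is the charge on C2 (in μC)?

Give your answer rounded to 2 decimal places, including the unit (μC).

Answer: 4.87 μC

Derivation:
Initial: C1(3μF, Q=20μC, V=6.67V), C2(2μF, Q=0μC, V=0.00V), C3(5μF, Q=2μC, V=0.40V)
Op 1: CLOSE 3-1: Q_total=22.00, C_total=8.00, V=2.75; Q3=13.75, Q1=8.25; dissipated=36.817
Op 2: CLOSE 2-3: Q_total=13.75, C_total=7.00, V=1.96; Q2=3.93, Q3=9.82; dissipated=5.402
Op 3: GROUND 3: Q3=0; energy lost=9.646
Op 4: CLOSE 1-2: Q_total=12.18, C_total=5.00, V=2.44; Q1=7.31, Q2=4.87; dissipated=0.370
Op 5: CLOSE 2-1: Q_total=12.18, C_total=5.00, V=2.44; Q2=4.87, Q1=7.31; dissipated=0.000
Final charges: Q1=7.31, Q2=4.87, Q3=0.00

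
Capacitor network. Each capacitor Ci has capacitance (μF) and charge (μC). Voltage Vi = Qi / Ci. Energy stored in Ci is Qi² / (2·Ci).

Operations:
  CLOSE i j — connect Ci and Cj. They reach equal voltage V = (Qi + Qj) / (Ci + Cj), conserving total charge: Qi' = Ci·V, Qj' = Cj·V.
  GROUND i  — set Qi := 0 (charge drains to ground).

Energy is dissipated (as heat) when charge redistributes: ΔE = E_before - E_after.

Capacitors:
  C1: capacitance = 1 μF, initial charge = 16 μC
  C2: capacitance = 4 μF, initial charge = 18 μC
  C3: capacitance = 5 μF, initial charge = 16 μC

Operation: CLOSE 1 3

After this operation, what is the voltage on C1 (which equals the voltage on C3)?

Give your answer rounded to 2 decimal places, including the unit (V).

Initial: C1(1μF, Q=16μC, V=16.00V), C2(4μF, Q=18μC, V=4.50V), C3(5μF, Q=16μC, V=3.20V)
Op 1: CLOSE 1-3: Q_total=32.00, C_total=6.00, V=5.33; Q1=5.33, Q3=26.67; dissipated=68.267

Answer: 5.33 V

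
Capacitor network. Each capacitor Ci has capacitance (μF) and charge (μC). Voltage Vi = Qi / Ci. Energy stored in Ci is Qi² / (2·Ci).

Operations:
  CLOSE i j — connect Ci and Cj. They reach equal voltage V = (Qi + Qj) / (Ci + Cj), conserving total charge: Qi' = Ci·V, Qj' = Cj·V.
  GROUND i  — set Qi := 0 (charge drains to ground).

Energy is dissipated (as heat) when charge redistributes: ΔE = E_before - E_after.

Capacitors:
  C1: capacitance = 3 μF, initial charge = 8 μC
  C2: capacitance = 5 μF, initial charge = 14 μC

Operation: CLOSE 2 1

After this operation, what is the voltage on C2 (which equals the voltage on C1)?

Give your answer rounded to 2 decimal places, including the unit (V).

Initial: C1(3μF, Q=8μC, V=2.67V), C2(5μF, Q=14μC, V=2.80V)
Op 1: CLOSE 2-1: Q_total=22.00, C_total=8.00, V=2.75; Q2=13.75, Q1=8.25; dissipated=0.017

Answer: 2.75 V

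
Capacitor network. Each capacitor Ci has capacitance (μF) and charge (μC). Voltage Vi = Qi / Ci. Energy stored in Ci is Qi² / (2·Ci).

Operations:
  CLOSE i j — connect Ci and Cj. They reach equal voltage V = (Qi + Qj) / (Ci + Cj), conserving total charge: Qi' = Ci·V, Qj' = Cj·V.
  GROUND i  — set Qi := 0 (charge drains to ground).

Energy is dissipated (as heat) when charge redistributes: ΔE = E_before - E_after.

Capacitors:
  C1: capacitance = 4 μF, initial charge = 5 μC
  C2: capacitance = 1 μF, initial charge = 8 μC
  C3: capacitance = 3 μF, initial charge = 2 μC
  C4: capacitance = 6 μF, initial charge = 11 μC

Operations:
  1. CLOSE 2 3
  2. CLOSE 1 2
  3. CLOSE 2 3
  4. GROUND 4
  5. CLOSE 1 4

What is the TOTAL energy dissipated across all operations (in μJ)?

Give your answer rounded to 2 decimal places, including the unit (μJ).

Initial: C1(4μF, Q=5μC, V=1.25V), C2(1μF, Q=8μC, V=8.00V), C3(3μF, Q=2μC, V=0.67V), C4(6μF, Q=11μC, V=1.83V)
Op 1: CLOSE 2-3: Q_total=10.00, C_total=4.00, V=2.50; Q2=2.50, Q3=7.50; dissipated=20.167
Op 2: CLOSE 1-2: Q_total=7.50, C_total=5.00, V=1.50; Q1=6.00, Q2=1.50; dissipated=0.625
Op 3: CLOSE 2-3: Q_total=9.00, C_total=4.00, V=2.25; Q2=2.25, Q3=6.75; dissipated=0.375
Op 4: GROUND 4: Q4=0; energy lost=10.083
Op 5: CLOSE 1-4: Q_total=6.00, C_total=10.00, V=0.60; Q1=2.40, Q4=3.60; dissipated=2.700
Total dissipated: 33.950 μJ

Answer: 33.95 μJ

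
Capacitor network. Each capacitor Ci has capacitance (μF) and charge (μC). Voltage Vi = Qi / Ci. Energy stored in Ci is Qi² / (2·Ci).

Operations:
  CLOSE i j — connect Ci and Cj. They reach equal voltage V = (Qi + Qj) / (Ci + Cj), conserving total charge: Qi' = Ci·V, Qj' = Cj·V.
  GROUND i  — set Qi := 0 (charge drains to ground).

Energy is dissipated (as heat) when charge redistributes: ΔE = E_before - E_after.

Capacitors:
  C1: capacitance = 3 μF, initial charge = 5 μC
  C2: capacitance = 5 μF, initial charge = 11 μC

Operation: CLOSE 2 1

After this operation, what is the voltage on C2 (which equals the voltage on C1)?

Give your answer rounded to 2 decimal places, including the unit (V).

Answer: 2.00 V

Derivation:
Initial: C1(3μF, Q=5μC, V=1.67V), C2(5μF, Q=11μC, V=2.20V)
Op 1: CLOSE 2-1: Q_total=16.00, C_total=8.00, V=2.00; Q2=10.00, Q1=6.00; dissipated=0.267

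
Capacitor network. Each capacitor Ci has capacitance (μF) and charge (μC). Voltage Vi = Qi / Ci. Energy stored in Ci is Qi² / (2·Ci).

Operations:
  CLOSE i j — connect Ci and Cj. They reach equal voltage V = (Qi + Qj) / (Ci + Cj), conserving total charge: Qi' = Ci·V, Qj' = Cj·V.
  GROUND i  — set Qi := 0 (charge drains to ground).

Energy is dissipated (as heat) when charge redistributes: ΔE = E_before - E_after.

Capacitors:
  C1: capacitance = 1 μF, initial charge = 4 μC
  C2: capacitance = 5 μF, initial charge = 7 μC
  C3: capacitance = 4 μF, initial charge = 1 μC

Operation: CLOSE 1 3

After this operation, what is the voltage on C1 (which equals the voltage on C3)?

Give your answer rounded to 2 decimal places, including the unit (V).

Initial: C1(1μF, Q=4μC, V=4.00V), C2(5μF, Q=7μC, V=1.40V), C3(4μF, Q=1μC, V=0.25V)
Op 1: CLOSE 1-3: Q_total=5.00, C_total=5.00, V=1.00; Q1=1.00, Q3=4.00; dissipated=5.625

Answer: 1.00 V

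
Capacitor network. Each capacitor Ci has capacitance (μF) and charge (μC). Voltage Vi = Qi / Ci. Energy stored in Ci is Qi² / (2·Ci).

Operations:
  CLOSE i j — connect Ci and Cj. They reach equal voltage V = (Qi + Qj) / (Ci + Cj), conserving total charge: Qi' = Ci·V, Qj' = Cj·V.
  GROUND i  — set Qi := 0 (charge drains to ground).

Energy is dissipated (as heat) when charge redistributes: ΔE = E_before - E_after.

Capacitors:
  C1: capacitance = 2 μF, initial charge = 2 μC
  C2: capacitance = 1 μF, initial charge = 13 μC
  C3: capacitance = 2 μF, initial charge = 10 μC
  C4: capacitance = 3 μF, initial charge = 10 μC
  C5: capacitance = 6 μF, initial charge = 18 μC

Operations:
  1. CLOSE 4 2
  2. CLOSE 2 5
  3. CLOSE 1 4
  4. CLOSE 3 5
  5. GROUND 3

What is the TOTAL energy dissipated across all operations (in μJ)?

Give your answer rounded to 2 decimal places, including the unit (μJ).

Answer: 68.16 μJ

Derivation:
Initial: C1(2μF, Q=2μC, V=1.00V), C2(1μF, Q=13μC, V=13.00V), C3(2μF, Q=10μC, V=5.00V), C4(3μF, Q=10μC, V=3.33V), C5(6μF, Q=18μC, V=3.00V)
Op 1: CLOSE 4-2: Q_total=23.00, C_total=4.00, V=5.75; Q4=17.25, Q2=5.75; dissipated=35.042
Op 2: CLOSE 2-5: Q_total=23.75, C_total=7.00, V=3.39; Q2=3.39, Q5=20.36; dissipated=3.241
Op 3: CLOSE 1-4: Q_total=19.25, C_total=5.00, V=3.85; Q1=7.70, Q4=11.55; dissipated=13.537
Op 4: CLOSE 3-5: Q_total=30.36, C_total=8.00, V=3.79; Q3=7.59, Q5=22.77; dissipated=1.937
Op 5: GROUND 3: Q3=0; energy lost=14.399
Total dissipated: 68.157 μJ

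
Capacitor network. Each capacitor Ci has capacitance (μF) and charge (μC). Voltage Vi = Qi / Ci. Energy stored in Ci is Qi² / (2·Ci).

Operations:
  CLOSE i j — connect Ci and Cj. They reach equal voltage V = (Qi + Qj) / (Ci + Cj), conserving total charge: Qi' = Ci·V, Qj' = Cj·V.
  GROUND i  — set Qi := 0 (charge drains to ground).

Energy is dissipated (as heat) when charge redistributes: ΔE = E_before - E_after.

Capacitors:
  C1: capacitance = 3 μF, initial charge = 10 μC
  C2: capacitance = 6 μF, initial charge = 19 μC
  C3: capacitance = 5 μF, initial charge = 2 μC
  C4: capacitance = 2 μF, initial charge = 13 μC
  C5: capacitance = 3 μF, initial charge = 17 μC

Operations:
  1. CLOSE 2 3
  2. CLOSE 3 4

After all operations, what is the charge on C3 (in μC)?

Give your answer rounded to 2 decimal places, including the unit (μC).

Initial: C1(3μF, Q=10μC, V=3.33V), C2(6μF, Q=19μC, V=3.17V), C3(5μF, Q=2μC, V=0.40V), C4(2μF, Q=13μC, V=6.50V), C5(3μF, Q=17μC, V=5.67V)
Op 1: CLOSE 2-3: Q_total=21.00, C_total=11.00, V=1.91; Q2=11.45, Q3=9.55; dissipated=10.438
Op 2: CLOSE 3-4: Q_total=22.55, C_total=7.00, V=3.22; Q3=16.10, Q4=6.44; dissipated=15.055
Final charges: Q1=10.00, Q2=11.45, Q3=16.10, Q4=6.44, Q5=17.00

Answer: 16.10 μC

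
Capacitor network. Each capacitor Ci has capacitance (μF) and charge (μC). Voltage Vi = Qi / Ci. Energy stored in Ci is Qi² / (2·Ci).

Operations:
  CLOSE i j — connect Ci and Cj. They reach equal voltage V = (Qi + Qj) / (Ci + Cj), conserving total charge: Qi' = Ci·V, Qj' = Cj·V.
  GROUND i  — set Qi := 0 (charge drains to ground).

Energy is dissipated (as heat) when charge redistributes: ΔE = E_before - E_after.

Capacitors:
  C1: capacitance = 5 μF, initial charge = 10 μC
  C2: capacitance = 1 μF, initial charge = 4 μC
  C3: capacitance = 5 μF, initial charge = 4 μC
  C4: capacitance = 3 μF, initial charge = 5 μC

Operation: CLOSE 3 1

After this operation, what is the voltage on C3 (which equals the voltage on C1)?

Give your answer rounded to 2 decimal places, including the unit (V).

Initial: C1(5μF, Q=10μC, V=2.00V), C2(1μF, Q=4μC, V=4.00V), C3(5μF, Q=4μC, V=0.80V), C4(3μF, Q=5μC, V=1.67V)
Op 1: CLOSE 3-1: Q_total=14.00, C_total=10.00, V=1.40; Q3=7.00, Q1=7.00; dissipated=1.800

Answer: 1.40 V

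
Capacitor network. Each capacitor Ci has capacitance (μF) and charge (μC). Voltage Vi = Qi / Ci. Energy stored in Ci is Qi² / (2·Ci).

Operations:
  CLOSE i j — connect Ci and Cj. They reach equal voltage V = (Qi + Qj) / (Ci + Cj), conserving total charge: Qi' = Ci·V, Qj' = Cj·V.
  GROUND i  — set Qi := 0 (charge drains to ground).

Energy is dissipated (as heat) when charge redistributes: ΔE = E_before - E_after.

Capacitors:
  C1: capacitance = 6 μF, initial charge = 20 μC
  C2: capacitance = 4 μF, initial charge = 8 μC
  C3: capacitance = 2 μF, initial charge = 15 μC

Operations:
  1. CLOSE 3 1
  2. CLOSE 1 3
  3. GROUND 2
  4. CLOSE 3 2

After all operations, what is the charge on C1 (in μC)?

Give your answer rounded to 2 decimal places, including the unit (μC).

Initial: C1(6μF, Q=20μC, V=3.33V), C2(4μF, Q=8μC, V=2.00V), C3(2μF, Q=15μC, V=7.50V)
Op 1: CLOSE 3-1: Q_total=35.00, C_total=8.00, V=4.38; Q3=8.75, Q1=26.25; dissipated=13.021
Op 2: CLOSE 1-3: Q_total=35.00, C_total=8.00, V=4.38; Q1=26.25, Q3=8.75; dissipated=0.000
Op 3: GROUND 2: Q2=0; energy lost=8.000
Op 4: CLOSE 3-2: Q_total=8.75, C_total=6.00, V=1.46; Q3=2.92, Q2=5.83; dissipated=12.760
Final charges: Q1=26.25, Q2=5.83, Q3=2.92

Answer: 26.25 μC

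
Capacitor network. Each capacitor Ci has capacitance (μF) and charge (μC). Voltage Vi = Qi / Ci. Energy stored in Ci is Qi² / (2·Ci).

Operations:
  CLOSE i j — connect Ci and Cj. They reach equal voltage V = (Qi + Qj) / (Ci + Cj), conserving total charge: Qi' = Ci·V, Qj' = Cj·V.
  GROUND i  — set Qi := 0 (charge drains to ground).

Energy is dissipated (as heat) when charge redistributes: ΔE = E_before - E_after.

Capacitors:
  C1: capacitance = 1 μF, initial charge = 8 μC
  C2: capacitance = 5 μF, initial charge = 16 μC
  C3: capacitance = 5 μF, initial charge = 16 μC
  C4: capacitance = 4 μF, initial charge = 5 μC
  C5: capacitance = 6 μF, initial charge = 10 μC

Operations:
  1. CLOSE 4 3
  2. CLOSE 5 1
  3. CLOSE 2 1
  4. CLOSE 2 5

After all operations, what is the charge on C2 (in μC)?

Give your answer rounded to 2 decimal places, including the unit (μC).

Initial: C1(1μF, Q=8μC, V=8.00V), C2(5μF, Q=16μC, V=3.20V), C3(5μF, Q=16μC, V=3.20V), C4(4μF, Q=5μC, V=1.25V), C5(6μF, Q=10μC, V=1.67V)
Op 1: CLOSE 4-3: Q_total=21.00, C_total=9.00, V=2.33; Q4=9.33, Q3=11.67; dissipated=4.225
Op 2: CLOSE 5-1: Q_total=18.00, C_total=7.00, V=2.57; Q5=15.43, Q1=2.57; dissipated=17.190
Op 3: CLOSE 2-1: Q_total=18.57, C_total=6.00, V=3.10; Q2=15.48, Q1=3.10; dissipated=0.165
Op 4: CLOSE 2-5: Q_total=30.90, C_total=11.00, V=2.81; Q2=14.05, Q5=16.86; dissipated=0.374
Final charges: Q1=3.10, Q2=14.05, Q3=11.67, Q4=9.33, Q5=16.86

Answer: 14.05 μC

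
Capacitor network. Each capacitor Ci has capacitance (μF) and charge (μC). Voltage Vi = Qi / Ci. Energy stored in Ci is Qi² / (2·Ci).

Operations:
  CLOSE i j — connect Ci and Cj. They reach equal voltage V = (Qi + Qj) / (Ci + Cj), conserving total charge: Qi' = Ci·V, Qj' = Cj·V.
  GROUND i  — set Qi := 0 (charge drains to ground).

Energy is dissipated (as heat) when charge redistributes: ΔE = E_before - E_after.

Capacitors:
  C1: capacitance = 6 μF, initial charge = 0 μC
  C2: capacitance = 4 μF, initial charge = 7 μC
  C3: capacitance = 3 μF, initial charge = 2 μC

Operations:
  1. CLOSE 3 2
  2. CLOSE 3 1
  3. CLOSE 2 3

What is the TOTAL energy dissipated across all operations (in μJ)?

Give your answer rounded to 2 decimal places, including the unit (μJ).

Initial: C1(6μF, Q=0μC, V=0.00V), C2(4μF, Q=7μC, V=1.75V), C3(3μF, Q=2μC, V=0.67V)
Op 1: CLOSE 3-2: Q_total=9.00, C_total=7.00, V=1.29; Q3=3.86, Q2=5.14; dissipated=1.006
Op 2: CLOSE 3-1: Q_total=3.86, C_total=9.00, V=0.43; Q3=1.29, Q1=2.57; dissipated=1.653
Op 3: CLOSE 2-3: Q_total=6.43, C_total=7.00, V=0.92; Q2=3.67, Q3=2.76; dissipated=0.630
Total dissipated: 3.289 μJ

Answer: 3.29 μJ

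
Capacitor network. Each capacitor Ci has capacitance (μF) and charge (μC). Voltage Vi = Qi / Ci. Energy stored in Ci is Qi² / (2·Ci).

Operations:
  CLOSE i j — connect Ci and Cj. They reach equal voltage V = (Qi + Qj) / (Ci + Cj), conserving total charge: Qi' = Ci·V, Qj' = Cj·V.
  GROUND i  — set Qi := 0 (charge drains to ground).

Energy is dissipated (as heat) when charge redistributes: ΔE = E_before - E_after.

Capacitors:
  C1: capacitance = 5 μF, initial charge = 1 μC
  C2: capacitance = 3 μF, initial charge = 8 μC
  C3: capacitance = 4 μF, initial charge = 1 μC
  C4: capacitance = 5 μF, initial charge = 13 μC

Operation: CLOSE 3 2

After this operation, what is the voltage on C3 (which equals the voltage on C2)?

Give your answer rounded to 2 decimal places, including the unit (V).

Answer: 1.29 V

Derivation:
Initial: C1(5μF, Q=1μC, V=0.20V), C2(3μF, Q=8μC, V=2.67V), C3(4μF, Q=1μC, V=0.25V), C4(5μF, Q=13μC, V=2.60V)
Op 1: CLOSE 3-2: Q_total=9.00, C_total=7.00, V=1.29; Q3=5.14, Q2=3.86; dissipated=5.006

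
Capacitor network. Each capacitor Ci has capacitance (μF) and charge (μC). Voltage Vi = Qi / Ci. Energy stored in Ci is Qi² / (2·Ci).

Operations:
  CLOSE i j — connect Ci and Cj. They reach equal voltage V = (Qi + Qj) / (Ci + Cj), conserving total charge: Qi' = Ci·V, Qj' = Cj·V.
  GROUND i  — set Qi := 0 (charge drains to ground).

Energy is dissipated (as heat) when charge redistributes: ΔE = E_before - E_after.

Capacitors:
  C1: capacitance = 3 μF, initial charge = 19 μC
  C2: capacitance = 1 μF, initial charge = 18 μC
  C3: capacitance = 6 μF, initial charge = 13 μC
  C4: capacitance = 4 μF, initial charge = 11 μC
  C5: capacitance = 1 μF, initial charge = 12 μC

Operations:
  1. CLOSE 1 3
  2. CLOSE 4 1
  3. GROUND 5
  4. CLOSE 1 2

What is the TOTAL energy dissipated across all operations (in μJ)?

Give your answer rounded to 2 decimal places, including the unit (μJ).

Answer: 173.22 μJ

Derivation:
Initial: C1(3μF, Q=19μC, V=6.33V), C2(1μF, Q=18μC, V=18.00V), C3(6μF, Q=13μC, V=2.17V), C4(4μF, Q=11μC, V=2.75V), C5(1μF, Q=12μC, V=12.00V)
Op 1: CLOSE 1-3: Q_total=32.00, C_total=9.00, V=3.56; Q1=10.67, Q3=21.33; dissipated=17.361
Op 2: CLOSE 4-1: Q_total=21.67, C_total=7.00, V=3.10; Q4=12.38, Q1=9.29; dissipated=0.556
Op 3: GROUND 5: Q5=0; energy lost=72.000
Op 4: CLOSE 1-2: Q_total=27.29, C_total=4.00, V=6.82; Q1=20.46, Q2=6.82; dissipated=83.307
Total dissipated: 173.224 μJ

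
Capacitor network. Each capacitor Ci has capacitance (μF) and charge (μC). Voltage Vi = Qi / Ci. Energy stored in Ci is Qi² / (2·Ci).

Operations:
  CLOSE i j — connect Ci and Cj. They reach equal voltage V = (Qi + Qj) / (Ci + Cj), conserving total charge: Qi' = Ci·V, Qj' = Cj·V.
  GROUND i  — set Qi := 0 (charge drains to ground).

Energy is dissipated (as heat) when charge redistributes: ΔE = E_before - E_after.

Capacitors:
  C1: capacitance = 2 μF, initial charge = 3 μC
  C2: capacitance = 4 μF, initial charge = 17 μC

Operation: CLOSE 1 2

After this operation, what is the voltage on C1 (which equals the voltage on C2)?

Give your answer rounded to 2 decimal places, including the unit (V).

Initial: C1(2μF, Q=3μC, V=1.50V), C2(4μF, Q=17μC, V=4.25V)
Op 1: CLOSE 1-2: Q_total=20.00, C_total=6.00, V=3.33; Q1=6.67, Q2=13.33; dissipated=5.042

Answer: 3.33 V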